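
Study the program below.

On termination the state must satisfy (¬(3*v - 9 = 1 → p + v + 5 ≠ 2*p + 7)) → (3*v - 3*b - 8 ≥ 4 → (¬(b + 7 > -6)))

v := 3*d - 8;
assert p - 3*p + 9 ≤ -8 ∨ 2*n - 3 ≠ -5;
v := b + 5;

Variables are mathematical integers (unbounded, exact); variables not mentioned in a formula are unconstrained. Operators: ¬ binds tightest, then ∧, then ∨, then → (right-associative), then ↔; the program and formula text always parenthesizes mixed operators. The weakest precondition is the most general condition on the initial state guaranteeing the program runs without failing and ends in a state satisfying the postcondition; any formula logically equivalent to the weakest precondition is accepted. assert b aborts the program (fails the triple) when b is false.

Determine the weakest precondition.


Working backward. After the program, the postcondition (¬(3*v - 9 = 1 → p + v + 5 ≠ 2*p + 7)) → (3*v - 3*b - 8 ≥ 4 → (¬(b + 7 > -6))) must hold; in canonical form it is (¬(3*v = 10 → v ≠ p + 2)) → (3*v ≥ 3*b + 12 → (¬(b > -13))).
Before v := b + 5: (¬(3*b = -5 → b ≠ p - 3)) → (¬(b > -13))
Before assert p - 3*p + 9 ≤ -8 ∨ 2*n - 3 ≠ -5: (2*p ≥ 17 ∨ 2*n ≠ -2) ∧ ((¬(3*b = -5 → b ≠ p - 3)) → (¬(b > -13)))
Before v := 3*d - 8: (2*p ≥ 17 ∨ 2*n ≠ -2) ∧ ((¬(3*b = -5 → b ≠ p - 3)) → (¬(b > -13)))
Answer: WP = (2*p ≥ 17 ∨ 2*n ≠ -2) ∧ ((¬(3*b = -5 → b ≠ p - 3)) → (¬(b > -13)))


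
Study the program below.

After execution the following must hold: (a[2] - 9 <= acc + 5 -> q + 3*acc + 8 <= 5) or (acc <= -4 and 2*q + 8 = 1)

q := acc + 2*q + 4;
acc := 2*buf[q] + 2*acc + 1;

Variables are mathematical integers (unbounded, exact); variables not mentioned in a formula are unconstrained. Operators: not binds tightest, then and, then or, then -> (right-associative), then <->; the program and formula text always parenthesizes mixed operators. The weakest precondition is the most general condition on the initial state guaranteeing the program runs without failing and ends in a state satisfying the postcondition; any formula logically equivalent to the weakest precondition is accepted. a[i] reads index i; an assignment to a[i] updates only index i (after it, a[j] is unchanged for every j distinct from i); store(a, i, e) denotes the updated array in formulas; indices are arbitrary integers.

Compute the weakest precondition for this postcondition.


Working backward. After the program, the postcondition (a[2] - 9 <= acc + 5 -> q + 3*acc + 8 <= 5) or (acc <= -4 and 2*q + 8 = 1) must hold; in canonical form it is (a[2] <= acc + 14 -> 3*acc + q <= -3) or (acc <= -4 and 2*q = -7).
Before acc := 2*buf[q] + 2*acc + 1: (a[2] <= 2*buf[q] + 2*acc + 15 -> 6*buf[q] + 6*acc + q <= -6) or (2*buf[q] + 2*acc <= -5 and 2*q = -7)
Before q := acc + 2*q + 4: (a[2] <= 2*buf[acc + 2*q + 4] + 2*acc + 15 -> 6*buf[acc + 2*q + 4] + 7*acc + 2*q <= -10) or (2*buf[acc + 2*q + 4] + 2*acc <= -5 and 2*acc + 4*q = -15)
Answer: WP = (a[2] <= 2*buf[acc + 2*q + 4] + 2*acc + 15 -> 6*buf[acc + 2*q + 4] + 7*acc + 2*q <= -10) or (2*buf[acc + 2*q + 4] + 2*acc <= -5 and 2*acc + 4*q = -15)


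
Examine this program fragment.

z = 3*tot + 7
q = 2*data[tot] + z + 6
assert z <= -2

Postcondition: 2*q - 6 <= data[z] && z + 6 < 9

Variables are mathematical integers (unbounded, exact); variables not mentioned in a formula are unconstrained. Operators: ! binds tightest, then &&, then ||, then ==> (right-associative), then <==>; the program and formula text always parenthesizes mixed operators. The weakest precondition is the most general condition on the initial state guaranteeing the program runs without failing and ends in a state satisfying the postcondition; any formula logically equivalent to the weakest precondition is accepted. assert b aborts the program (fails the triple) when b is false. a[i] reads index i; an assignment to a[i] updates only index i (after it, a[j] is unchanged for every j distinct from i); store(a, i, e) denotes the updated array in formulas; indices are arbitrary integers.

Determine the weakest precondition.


Working backward. After the program, the postcondition 2*q - 6 <= data[z] && z + 6 < 9 must hold; in canonical form it is 2*q <= data[z] + 6 && z < 3.
Before assert z <= -2: z <= -2 && 2*q <= data[z] + 6 && z < 3
Before q := 2*data[tot] + z + 6: z <= -2 && 4*data[tot] + 2*z <= data[z] - 6 && z < 3
Before z := 3*tot + 7: 3*tot <= -9 && 4*data[tot] + 6*tot <= data[3*tot + 7] - 20 && 3*tot < -4
Answer: WP = 3*tot <= -9 && 4*data[tot] + 6*tot <= data[3*tot + 7] - 20 && 3*tot < -4


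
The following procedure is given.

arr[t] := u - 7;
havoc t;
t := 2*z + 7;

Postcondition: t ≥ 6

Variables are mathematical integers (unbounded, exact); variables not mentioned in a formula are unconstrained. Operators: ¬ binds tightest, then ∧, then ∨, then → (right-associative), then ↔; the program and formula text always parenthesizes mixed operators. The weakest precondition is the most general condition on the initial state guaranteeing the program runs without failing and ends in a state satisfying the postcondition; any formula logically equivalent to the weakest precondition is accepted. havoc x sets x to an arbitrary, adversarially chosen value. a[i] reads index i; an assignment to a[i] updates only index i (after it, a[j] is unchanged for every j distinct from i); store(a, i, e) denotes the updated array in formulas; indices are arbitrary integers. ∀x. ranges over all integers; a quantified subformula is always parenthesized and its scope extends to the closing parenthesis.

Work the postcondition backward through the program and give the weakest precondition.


Working backward. After the program, t ≥ 6 must hold.
Before t := 2*z + 7: 2*z ≥ -1
Before havoc t: 2*z ≥ -1
Before arr[t] := u - 7: 2*z ≥ -1
Answer: WP = 2*z ≥ -1


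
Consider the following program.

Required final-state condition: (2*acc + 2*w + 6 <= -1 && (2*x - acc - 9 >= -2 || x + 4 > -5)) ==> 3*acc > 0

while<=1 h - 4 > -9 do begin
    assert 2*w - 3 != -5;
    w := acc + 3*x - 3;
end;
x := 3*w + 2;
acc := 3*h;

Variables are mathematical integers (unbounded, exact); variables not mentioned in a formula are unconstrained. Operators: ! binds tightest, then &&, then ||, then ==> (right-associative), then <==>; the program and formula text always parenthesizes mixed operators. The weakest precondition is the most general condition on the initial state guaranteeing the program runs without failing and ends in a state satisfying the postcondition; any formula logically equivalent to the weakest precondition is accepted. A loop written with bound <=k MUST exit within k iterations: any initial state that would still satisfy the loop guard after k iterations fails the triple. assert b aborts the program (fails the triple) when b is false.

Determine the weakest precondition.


Working backward. After the program, the postcondition (2*acc + 2*w + 6 <= -1 && (2*x - acc - 9 >= -2 || x + 4 > -5)) ==> 3*acc > 0 must hold; in canonical form it is (2*acc + 2*w <= -7 && (2*x >= acc + 7 || x > -9)) ==> 3*acc > 0.
Before acc := 3*h: (6*h + 2*w <= -7 && (2*x >= 3*h + 7 || x > -9)) ==> 9*h > 0
Before x := 3*w + 2: (6*h + 2*w <= -7 && (6*w >= 3*h + 3 || 3*w > -11)) ==> 9*h > 0
Before the loop (bound <=1), unroll the exhaustion recursion (WP_0 = exit-now case; WP_j = one more guarded iteration, up to j = 1):
  WP_0: (!(h > -5)) && ((6*h + 2*w <= -7 && (6*w >= 3*h + 3 || 3*w > -11)) ==> 9*h > 0)
  WP_1: (h > -5 ==> (2*w != -2 && (!(h > -5)) && ((2*acc + 6*h + 6*x <= -1 && (6*acc + 18*x >= 3*h + 21 || 3*acc + 9*x > -2)) ==> 9*h > 0))) && ((!(h > -5)) ==> ((6*h + 2*w <= -7 && (6*w >= 3*h + 3 || 3*w > -11)) ==> 9*h > 0))
So before the loop: (h > -5 ==> (2*w != -2 && (!(h > -5)) && ((2*acc + 6*h + 6*x <= -1 && (6*acc + 18*x >= 3*h + 21 || 3*acc + 9*x > -2)) ==> 9*h > 0))) && ((!(h > -5)) ==> ((6*h + 2*w <= -7 && (6*w >= 3*h + 3 || 3*w > -11)) ==> 9*h > 0))
Answer: WP = (h > -5 ==> (2*w != -2 && (!(h > -5)) && ((2*acc + 6*h + 6*x <= -1 && (6*acc + 18*x >= 3*h + 21 || 3*acc + 9*x > -2)) ==> 9*h > 0))) && ((!(h > -5)) ==> ((6*h + 2*w <= -7 && (6*w >= 3*h + 3 || 3*w > -11)) ==> 9*h > 0))


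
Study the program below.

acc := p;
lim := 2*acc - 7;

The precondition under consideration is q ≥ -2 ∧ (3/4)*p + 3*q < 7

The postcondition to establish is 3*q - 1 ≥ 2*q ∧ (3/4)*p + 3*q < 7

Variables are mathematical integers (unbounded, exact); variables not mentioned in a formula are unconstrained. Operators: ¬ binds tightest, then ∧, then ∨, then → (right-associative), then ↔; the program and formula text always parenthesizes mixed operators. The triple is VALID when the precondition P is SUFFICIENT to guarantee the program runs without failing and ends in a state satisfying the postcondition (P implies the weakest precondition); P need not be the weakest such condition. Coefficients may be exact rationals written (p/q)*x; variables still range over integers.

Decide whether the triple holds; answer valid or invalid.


Working backward. After the program, the postcondition 3*q - 1 ≥ 2*q ∧ (3/4)*p + 3*q < 7 must hold; in canonical form it is q ≥ 1 ∧ (3/4)*p + 3*q < 7.
Before lim := 2*acc - 7: q ≥ 1 ∧ (3/4)*p + 3*q < 7
Before acc := p: q ≥ 1 ∧ (3/4)*p + 3*q < 7
The weakest precondition is q ≥ 1 ∧ (3/4)*p + 3*q < 7.
Check whether q ≥ -2 ∧ (3/4)*p + 3*q < 7 implies it.
Countermodel: at the initial state p = 0, q = 0, the precondition holds but the weakest precondition fails.
Answer: invalid


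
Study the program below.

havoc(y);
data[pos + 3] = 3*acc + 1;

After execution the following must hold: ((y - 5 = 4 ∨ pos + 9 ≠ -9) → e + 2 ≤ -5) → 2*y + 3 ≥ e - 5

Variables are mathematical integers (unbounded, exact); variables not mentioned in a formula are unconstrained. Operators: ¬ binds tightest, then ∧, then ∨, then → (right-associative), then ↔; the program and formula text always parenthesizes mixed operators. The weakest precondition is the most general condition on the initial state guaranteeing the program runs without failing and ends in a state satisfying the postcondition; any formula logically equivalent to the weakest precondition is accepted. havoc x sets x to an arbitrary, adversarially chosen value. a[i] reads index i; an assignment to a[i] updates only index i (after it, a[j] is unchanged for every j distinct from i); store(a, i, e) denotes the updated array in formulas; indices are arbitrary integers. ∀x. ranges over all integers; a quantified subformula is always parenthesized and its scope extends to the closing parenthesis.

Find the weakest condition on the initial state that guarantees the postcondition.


Working backward. After the program, the postcondition ((y - 5 = 4 ∨ pos + 9 ≠ -9) → e + 2 ≤ -5) → 2*y + 3 ≥ e - 5 must hold; in canonical form it is ((y = 9 ∨ pos ≠ -18) → e ≤ -7) → 2*y ≥ e - 8.
Before data[pos + 3] := 3*acc + 1: ((y = 9 ∨ pos ≠ -18) → e ≤ -7) → 2*y ≥ e - 8
Before havoc y: ∀y_1. (((y_1 = 9 ∨ pos ≠ -18) → e ≤ -7) → 2*y_1 ≥ e - 8)
Answer: WP = ∀y_1. (((y_1 = 9 ∨ pos ≠ -18) → e ≤ -7) → 2*y_1 ≥ e - 8)


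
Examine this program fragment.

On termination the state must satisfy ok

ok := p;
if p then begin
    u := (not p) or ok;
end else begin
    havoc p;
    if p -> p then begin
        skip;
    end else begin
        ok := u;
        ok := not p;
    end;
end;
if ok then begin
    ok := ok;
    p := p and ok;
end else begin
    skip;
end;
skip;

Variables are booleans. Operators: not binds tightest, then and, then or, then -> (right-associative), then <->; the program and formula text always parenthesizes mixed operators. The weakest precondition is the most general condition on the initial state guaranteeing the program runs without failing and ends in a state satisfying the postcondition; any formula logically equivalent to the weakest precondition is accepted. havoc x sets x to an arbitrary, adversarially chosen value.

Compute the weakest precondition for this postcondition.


Working backward. After the program, ok must hold.
Before skip: ok
Then branch requires ok; else branch requires ok.
Before the if: (not ok) -> ok
Then branch requires (not ok) -> ok; else branch requires (not ok) -> ok.
Before the if: (p -> ((not ok) -> ok)) and ((not p) -> ((not ok) -> ok))
Before ok := p: (p -> ((not p) -> p)) and ((not p) -> ((not p) -> p))
Answer: WP = (p -> ((not p) -> p)) and ((not p) -> ((not p) -> p))


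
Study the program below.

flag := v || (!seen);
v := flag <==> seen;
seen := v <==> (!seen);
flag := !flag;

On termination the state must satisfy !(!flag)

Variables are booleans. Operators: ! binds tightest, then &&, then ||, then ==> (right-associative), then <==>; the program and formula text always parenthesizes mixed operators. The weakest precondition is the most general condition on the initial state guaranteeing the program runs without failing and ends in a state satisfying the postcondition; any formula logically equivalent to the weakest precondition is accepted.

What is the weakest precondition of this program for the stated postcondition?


Working backward. After the program, the postcondition !(!flag) must hold; in canonical form it is flag.
Before flag := !flag: !flag
Before seen := v <==> (!seen): !flag
Before v := flag <==> seen: !flag
Before flag := v || (!seen): !(v || (!seen))
Answer: WP = !(v || (!seen))


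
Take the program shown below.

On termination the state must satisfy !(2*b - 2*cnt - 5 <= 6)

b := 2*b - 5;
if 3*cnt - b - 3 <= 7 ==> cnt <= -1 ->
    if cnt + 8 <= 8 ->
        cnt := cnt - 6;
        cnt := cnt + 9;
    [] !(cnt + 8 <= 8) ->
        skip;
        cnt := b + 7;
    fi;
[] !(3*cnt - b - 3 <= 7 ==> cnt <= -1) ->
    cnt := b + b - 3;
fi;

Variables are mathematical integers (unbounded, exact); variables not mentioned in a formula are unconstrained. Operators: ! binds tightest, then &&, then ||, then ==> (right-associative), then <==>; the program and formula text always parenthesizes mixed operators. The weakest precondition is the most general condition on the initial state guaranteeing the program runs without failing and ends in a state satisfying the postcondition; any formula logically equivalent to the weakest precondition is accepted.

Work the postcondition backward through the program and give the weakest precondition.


Working backward. After the program, the postcondition !(2*b - 2*cnt - 5 <= 6) must hold; in canonical form it is !(2*b <= 2*cnt + 11).
Then branch requires (cnt <= 0 ==> (!(2*b <= 2*cnt + 17))) && cnt <= 0; else branch requires !(2*b >= -5).
Before the if: ((3*cnt <= b + 10 ==> cnt <= -1) ==> ((cnt <= 0 ==> (!(2*b <= 2*cnt + 17))) && cnt <= 0)) && ((!(3*cnt <= b + 10 ==> cnt <= -1)) ==> (!(2*b >= -5)))
Before b := 2*b - 5: ((3*cnt <= 2*b + 5 ==> cnt <= -1) ==> ((cnt <= 0 ==> (!(4*b <= 2*cnt + 27))) && cnt <= 0)) && ((!(3*cnt <= 2*b + 5 ==> cnt <= -1)) ==> (!(4*b >= 5)))
Answer: WP = ((3*cnt <= 2*b + 5 ==> cnt <= -1) ==> ((cnt <= 0 ==> (!(4*b <= 2*cnt + 27))) && cnt <= 0)) && ((!(3*cnt <= 2*b + 5 ==> cnt <= -1)) ==> (!(4*b >= 5)))


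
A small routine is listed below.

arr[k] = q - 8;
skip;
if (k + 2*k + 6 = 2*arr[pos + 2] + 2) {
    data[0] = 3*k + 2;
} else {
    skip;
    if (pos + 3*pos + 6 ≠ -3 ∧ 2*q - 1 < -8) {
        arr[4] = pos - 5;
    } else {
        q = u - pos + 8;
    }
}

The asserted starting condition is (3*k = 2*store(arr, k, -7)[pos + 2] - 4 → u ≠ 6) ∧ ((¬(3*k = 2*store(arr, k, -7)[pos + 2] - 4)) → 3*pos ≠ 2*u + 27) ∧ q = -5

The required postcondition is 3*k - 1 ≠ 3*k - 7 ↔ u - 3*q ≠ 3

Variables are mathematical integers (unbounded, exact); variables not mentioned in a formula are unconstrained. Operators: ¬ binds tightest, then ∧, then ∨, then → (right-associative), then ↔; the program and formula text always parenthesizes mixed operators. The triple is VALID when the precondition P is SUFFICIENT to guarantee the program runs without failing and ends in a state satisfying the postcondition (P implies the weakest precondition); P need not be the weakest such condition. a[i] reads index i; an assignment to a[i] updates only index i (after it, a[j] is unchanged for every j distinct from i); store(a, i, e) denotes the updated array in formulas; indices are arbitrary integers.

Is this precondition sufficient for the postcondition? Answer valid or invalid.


Working backward. After the program, the postcondition 3*k - 1 ≠ 3*k - 7 ↔ u - 3*q ≠ 3 must hold; in canonical form it is u ≠ 3*q + 3.
Then branch requires u ≠ 3*q + 3; else branch requires ((4*pos ≠ -9 ∧ 2*q < -7) → u ≠ 3*q + 3) ∧ ((¬(4*pos ≠ -9 ∧ 2*q < -7)) → 3*pos ≠ 2*u + 27).
Before the if: (3*k = 2*arr[pos + 2] - 4 → u ≠ 3*q + 3) ∧ ((¬(3*k = 2*arr[pos + 2] - 4)) → (((4*pos ≠ -9 ∧ 2*q < -7) → u ≠ 3*q + 3) ∧ ((¬(4*pos ≠ -9 ∧ 2*q < -7)) → 3*pos ≠ 2*u + 27)))
Before skip: (3*k = 2*arr[pos + 2] - 4 → u ≠ 3*q + 3) ∧ ((¬(3*k = 2*arr[pos + 2] - 4)) → (((4*pos ≠ -9 ∧ 2*q < -7) → u ≠ 3*q + 3) ∧ ((¬(4*pos ≠ -9 ∧ 2*q < -7)) → 3*pos ≠ 2*u + 27)))
Before arr[k] := q - 8: (3*k = 2*store(arr, k, q - 8)[pos + 2] - 4 → u ≠ 3*q + 3) ∧ ((¬(3*k = 2*store(arr, k, q - 8)[pos + 2] - 4)) → (((4*pos ≠ -9 ∧ 2*q < -7) → u ≠ 3*q + 3) ∧ ((¬(4*pos ≠ -9 ∧ 2*q < -7)) → 3*pos ≠ 2*u + 27)))
The weakest precondition is (3*k = 2*store(arr, k, q - 8)[pos + 2] - 4 → u ≠ 3*q + 3) ∧ ((¬(3*k = 2*store(arr, k, q - 8)[pos + 2] - 4)) → (((4*pos ≠ -9 ∧ 2*q < -7) → u ≠ 3*q + 3) ∧ ((¬(4*pos ≠ -9 ∧ 2*q < -7)) → 3*pos ≠ 2*u + 27))).
Check whether (3*k = 2*store(arr, k, -7)[pos + 2] - 4 → u ≠ 6) ∧ ((¬(3*k = 2*store(arr, k, -7)[pos + 2] - 4)) → 3*pos ≠ 2*u + 27) ∧ q = -5 implies it.
Countermodel: at the initial state arr = {[3] = 5, [4] = 7, elsewhere 5}, k = 3, pos = 2, q = -5, u = -12, the precondition holds but the weakest precondition fails.
Answer: invalid


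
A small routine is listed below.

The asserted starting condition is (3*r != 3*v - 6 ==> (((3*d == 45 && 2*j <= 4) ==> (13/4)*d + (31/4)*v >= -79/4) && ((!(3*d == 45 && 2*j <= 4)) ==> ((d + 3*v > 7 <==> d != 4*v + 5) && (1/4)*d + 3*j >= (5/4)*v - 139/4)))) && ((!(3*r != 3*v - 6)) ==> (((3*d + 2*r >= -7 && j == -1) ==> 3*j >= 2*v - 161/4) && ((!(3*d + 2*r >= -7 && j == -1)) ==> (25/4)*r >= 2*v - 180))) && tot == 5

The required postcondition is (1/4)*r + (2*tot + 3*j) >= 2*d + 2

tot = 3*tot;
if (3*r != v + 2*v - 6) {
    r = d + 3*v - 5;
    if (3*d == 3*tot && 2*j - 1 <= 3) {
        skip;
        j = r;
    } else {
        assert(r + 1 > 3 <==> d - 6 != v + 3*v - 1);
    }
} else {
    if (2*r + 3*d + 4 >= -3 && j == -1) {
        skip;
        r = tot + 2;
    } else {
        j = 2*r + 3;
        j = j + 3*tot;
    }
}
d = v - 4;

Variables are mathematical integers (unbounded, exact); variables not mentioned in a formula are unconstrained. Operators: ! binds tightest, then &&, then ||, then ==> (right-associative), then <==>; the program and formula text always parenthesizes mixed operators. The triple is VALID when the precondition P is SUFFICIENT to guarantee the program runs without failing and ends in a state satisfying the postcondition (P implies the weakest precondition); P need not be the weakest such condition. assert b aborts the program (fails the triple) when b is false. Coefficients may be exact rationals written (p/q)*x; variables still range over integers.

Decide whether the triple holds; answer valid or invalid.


Working backward. After the program, the postcondition (1/4)*r + (2*tot + 3*j) >= 2*d + 2 must hold; in canonical form it is 3*j + (1/4)*r + 2*tot >= 2*d + 2.
Before d := v - 4: 3*j + (1/4)*r + 2*tot >= 2*v - 6
Then branch requires ((3*d == 3*tot && 2*j <= 4) ==> (13/4)*d + 2*tot + (31/4)*v >= 41/4) && ((!(3*d == 3*tot && 2*j <= 4)) ==> ((d + 3*v > 7 <==> d != 4*v + 5) && (1/4)*d + 3*j + 2*tot >= (5/4)*v - 19/4)); else branch requires ((3*d + 2*r >= -7 && j == -1) ==> 3*j + (9/4)*tot >= 2*v - 13/2) && ((!(3*d + 2*r >= -7 && j == -1)) ==> (25/4)*r + 11*tot >= 2*v - 15).
Before the if: (3*r != 3*v - 6 ==> (((3*d == 3*tot && 2*j <= 4) ==> (13/4)*d + 2*tot + (31/4)*v >= 41/4) && ((!(3*d == 3*tot && 2*j <= 4)) ==> ((d + 3*v > 7 <==> d != 4*v + 5) && (1/4)*d + 3*j + 2*tot >= (5/4)*v - 19/4)))) && ((!(3*r != 3*v - 6)) ==> (((3*d + 2*r >= -7 && j == -1) ==> 3*j + (9/4)*tot >= 2*v - 13/2) && ((!(3*d + 2*r >= -7 && j == -1)) ==> (25/4)*r + 11*tot >= 2*v - 15)))
Before tot := 3*tot: (3*r != 3*v - 6 ==> (((3*d == 9*tot && 2*j <= 4) ==> (13/4)*d + 6*tot + (31/4)*v >= 41/4) && ((!(3*d == 9*tot && 2*j <= 4)) ==> ((d + 3*v > 7 <==> d != 4*v + 5) && (1/4)*d + 3*j + 6*tot >= (5/4)*v - 19/4)))) && ((!(3*r != 3*v - 6)) ==> (((3*d + 2*r >= -7 && j == -1) ==> 3*j + (27/4)*tot >= 2*v - 13/2) && ((!(3*d + 2*r >= -7 && j == -1)) ==> (25/4)*r + 33*tot >= 2*v - 15)))
The weakest precondition is (3*r != 3*v - 6 ==> (((3*d == 9*tot && 2*j <= 4) ==> (13/4)*d + 6*tot + (31/4)*v >= 41/4) && ((!(3*d == 9*tot && 2*j <= 4)) ==> ((d + 3*v > 7 <==> d != 4*v + 5) && (1/4)*d + 3*j + 6*tot >= (5/4)*v - 19/4)))) && ((!(3*r != 3*v - 6)) ==> (((3*d + 2*r >= -7 && j == -1) ==> 3*j + (27/4)*tot >= 2*v - 13/2) && ((!(3*d + 2*r >= -7 && j == -1)) ==> (25/4)*r + 33*tot >= 2*v - 15))).
Check whether (3*r != 3*v - 6 ==> (((3*d == 45 && 2*j <= 4) ==> (13/4)*d + (31/4)*v >= -79/4) && ((!(3*d == 45 && 2*j <= 4)) ==> ((d + 3*v > 7 <==> d != 4*v + 5) && (1/4)*d + 3*j >= (5/4)*v - 139/4)))) && ((!(3*r != 3*v - 6)) ==> (((3*d + 2*r >= -7 && j == -1) ==> 3*j >= 2*v - 161/4) && ((!(3*d + 2*r >= -7 && j == -1)) ==> (25/4)*r >= 2*v - 180))) && tot == 5 implies it.
Every state satisfying the precondition satisfies the weakest precondition: the implication holds.
Answer: valid


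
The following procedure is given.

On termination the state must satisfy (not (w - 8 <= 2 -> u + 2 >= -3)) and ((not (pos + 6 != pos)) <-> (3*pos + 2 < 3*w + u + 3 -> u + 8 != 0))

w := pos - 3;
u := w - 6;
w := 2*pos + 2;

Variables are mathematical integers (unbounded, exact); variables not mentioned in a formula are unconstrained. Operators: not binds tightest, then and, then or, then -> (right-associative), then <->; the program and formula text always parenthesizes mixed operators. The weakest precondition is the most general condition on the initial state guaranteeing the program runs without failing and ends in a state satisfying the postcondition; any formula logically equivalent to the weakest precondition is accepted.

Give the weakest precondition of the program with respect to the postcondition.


Working backward. After the program, the postcondition (not (w - 8 <= 2 -> u + 2 >= -3)) and ((not (pos + 6 != pos)) <-> (3*pos + 2 < 3*w + u + 3 -> u + 8 != 0)) must hold; in canonical form it is (not (w <= 10 -> u >= -5)) and (not (3*pos < u + 3*w + 1 -> u != -8)).
Before w := 2*pos + 2: (not (2*pos <= 8 -> u >= -5)) and (not (3*pos + u > -7 -> u != -8))
Before u := w - 6: (not (2*pos <= 8 -> w >= 1)) and (not (3*pos + w > -1 -> w != -2))
Before w := pos - 3: (not (2*pos <= 8 -> pos >= 4)) and (not (4*pos > 2 -> pos != 1))
Answer: WP = (not (2*pos <= 8 -> pos >= 4)) and (not (4*pos > 2 -> pos != 1))


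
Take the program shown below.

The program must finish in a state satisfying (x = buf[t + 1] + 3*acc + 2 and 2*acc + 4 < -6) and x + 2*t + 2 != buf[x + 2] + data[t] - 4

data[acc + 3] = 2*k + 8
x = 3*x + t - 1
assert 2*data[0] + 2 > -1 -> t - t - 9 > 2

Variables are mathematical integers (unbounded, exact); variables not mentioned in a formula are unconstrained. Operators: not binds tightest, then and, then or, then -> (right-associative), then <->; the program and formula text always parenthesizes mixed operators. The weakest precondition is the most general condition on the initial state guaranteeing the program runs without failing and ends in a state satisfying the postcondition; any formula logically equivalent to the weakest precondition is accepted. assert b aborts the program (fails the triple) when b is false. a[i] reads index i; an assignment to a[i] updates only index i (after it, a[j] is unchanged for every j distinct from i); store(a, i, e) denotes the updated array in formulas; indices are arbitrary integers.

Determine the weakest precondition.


Working backward. After the program, the postcondition (x = buf[t + 1] + 3*acc + 2 and 2*acc + 4 < -6) and x + 2*t + 2 != buf[x + 2] + data[t] - 4 must hold; in canonical form it is x = buf[t + 1] + 3*acc + 2 and 2*acc < -10 and 2*t + x != buf[x + 2] + data[t] - 6.
Before assert 2*data[0] + 2 > -1 -> t - t - 9 > 2: (not (2*data[0] > -3)) and x = buf[t + 1] + 3*acc + 2 and 2*acc < -10 and 2*t + x != buf[x + 2] + data[t] - 6
Before x := 3*x + t - 1: (not (2*data[0] > -3)) and t + 3*x = buf[t + 1] + 3*acc + 3 and 2*acc < -10 and 3*t + 3*x != buf[t + 3*x + 1] + data[t] - 5
Before data[acc + 3] := 2*k + 8: (not (2*store(data, acc + 3, 2*k + 8)[0] > -3)) and t + 3*x = buf[t + 1] + 3*acc + 3 and 2*acc < -10 and 3*t + 3*x != buf[t + 3*x + 1] + store(data, acc + 3, 2*k + 8)[t] - 5
Answer: WP = (not (2*store(data, acc + 3, 2*k + 8)[0] > -3)) and t + 3*x = buf[t + 1] + 3*acc + 3 and 2*acc < -10 and 3*t + 3*x != buf[t + 3*x + 1] + store(data, acc + 3, 2*k + 8)[t] - 5


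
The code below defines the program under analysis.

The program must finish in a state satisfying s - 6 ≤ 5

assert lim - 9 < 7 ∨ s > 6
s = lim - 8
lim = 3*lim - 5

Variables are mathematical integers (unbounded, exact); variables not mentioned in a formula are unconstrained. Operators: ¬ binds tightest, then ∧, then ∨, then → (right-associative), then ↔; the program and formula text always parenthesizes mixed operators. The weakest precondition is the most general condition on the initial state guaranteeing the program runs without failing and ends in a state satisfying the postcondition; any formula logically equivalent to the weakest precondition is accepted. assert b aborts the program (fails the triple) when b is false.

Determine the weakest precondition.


Working backward. After the program, the postcondition s - 6 ≤ 5 must hold; in canonical form it is s ≤ 11.
Before lim := 3*lim - 5: s ≤ 11
Before s := lim - 8: lim ≤ 19
Before assert lim - 9 < 7 ∨ s > 6: (lim < 16 ∨ s > 6) ∧ lim ≤ 19
Answer: WP = (lim < 16 ∨ s > 6) ∧ lim ≤ 19


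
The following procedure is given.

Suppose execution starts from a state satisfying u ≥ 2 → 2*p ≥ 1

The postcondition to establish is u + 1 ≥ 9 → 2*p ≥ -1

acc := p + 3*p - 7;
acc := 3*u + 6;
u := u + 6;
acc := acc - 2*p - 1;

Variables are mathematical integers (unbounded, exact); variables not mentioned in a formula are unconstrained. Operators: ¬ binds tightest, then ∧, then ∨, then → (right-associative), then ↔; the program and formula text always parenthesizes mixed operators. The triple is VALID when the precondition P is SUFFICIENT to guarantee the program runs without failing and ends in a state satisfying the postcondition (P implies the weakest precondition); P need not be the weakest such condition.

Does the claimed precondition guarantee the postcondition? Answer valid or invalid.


Working backward. After the program, the postcondition u + 1 ≥ 9 → 2*p ≥ -1 must hold; in canonical form it is u ≥ 8 → 2*p ≥ -1.
Before acc := acc - 2*p - 1: u ≥ 8 → 2*p ≥ -1
Before u := u + 6: u ≥ 2 → 2*p ≥ -1
Before acc := 3*u + 6: u ≥ 2 → 2*p ≥ -1
Before acc := p + 3*p - 7: u ≥ 2 → 2*p ≥ -1
The weakest precondition is u ≥ 2 → 2*p ≥ -1.
Check whether u ≥ 2 → 2*p ≥ 1 implies it.
Every state satisfying the precondition satisfies the weakest precondition: the implication holds.
Answer: valid


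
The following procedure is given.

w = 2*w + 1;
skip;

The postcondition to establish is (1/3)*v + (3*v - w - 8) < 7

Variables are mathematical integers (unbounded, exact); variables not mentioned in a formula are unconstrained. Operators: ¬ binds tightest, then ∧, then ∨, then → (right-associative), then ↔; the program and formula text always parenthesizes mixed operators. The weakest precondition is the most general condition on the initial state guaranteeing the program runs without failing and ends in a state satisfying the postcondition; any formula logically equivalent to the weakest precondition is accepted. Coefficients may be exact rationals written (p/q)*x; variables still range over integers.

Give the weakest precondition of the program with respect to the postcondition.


Working backward. After the program, the postcondition (1/3)*v + (3*v - w - 8) < 7 must hold; in canonical form it is (10/3)*v < w + 15.
Before skip: (10/3)*v < w + 15
Before w := 2*w + 1: (10/3)*v < 2*w + 16
Answer: WP = (10/3)*v < 2*w + 16


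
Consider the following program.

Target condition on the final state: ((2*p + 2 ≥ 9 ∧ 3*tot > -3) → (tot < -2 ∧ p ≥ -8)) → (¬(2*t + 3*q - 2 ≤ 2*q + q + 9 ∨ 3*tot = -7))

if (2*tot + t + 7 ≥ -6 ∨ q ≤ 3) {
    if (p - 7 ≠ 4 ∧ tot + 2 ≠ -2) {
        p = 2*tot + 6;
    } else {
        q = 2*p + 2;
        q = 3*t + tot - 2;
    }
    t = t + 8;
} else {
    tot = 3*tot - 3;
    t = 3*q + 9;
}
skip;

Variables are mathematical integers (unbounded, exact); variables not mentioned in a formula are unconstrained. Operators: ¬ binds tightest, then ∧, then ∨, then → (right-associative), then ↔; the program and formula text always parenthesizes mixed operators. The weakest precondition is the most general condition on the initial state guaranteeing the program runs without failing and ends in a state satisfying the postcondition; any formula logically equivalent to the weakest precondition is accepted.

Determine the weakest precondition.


Working backward. After the program, the postcondition ((2*p + 2 ≥ 9 ∧ 3*tot > -3) → (tot < -2 ∧ p ≥ -8)) → (¬(2*t + 3*q - 2 ≤ 2*q + q + 9 ∨ 3*tot = -7)) must hold; in canonical form it is ((2*p ≥ 7 ∧ 3*tot > -3) → (tot < -2 ∧ p ≥ -8)) → (¬(2*t ≤ 11 ∨ 3*tot = -7)).
Before skip: ((2*p ≥ 7 ∧ 3*tot > -3) → (tot < -2 ∧ p ≥ -8)) → (¬(2*t ≤ 11 ∨ 3*tot = -7))
Then branch requires ((p ≠ 11 ∧ tot ≠ -4) → (((4*tot ≥ -5 ∧ 3*tot > -3) → (tot < -2 ∧ 2*tot ≥ -14)) → (¬(2*t ≤ -5 ∨ 3*tot = -7)))) ∧ ((¬(p ≠ 11 ∧ tot ≠ -4)) → (((2*p ≥ 7 ∧ 3*tot > -3) → (tot < -2 ∧ p ≥ -8)) → (¬(2*t ≤ -5 ∨ 3*tot = -7)))); else branch requires ((2*p ≥ 7 ∧ 9*tot > 6) → (3*tot < 1 ∧ p ≥ -8)) → (¬(6*q ≤ -7 ∨ 9*tot = 2)).
Before the if: ((t + 2*tot ≥ -13 ∨ q ≤ 3) → (((p ≠ 11 ∧ tot ≠ -4) → (((4*tot ≥ -5 ∧ 3*tot > -3) → (tot < -2 ∧ 2*tot ≥ -14)) → (¬(2*t ≤ -5 ∨ 3*tot = -7)))) ∧ ((¬(p ≠ 11 ∧ tot ≠ -4)) → (((2*p ≥ 7 ∧ 3*tot > -3) → (tot < -2 ∧ p ≥ -8)) → (¬(2*t ≤ -5 ∨ 3*tot = -7)))))) ∧ ((¬(t + 2*tot ≥ -13 ∨ q ≤ 3)) → (((2*p ≥ 7 ∧ 9*tot > 6) → (3*tot < 1 ∧ p ≥ -8)) → (¬(6*q ≤ -7 ∨ 9*tot = 2))))
Answer: WP = ((t + 2*tot ≥ -13 ∨ q ≤ 3) → (((p ≠ 11 ∧ tot ≠ -4) → (((4*tot ≥ -5 ∧ 3*tot > -3) → (tot < -2 ∧ 2*tot ≥ -14)) → (¬(2*t ≤ -5 ∨ 3*tot = -7)))) ∧ ((¬(p ≠ 11 ∧ tot ≠ -4)) → (((2*p ≥ 7 ∧ 3*tot > -3) → (tot < -2 ∧ p ≥ -8)) → (¬(2*t ≤ -5 ∨ 3*tot = -7)))))) ∧ ((¬(t + 2*tot ≥ -13 ∨ q ≤ 3)) → (((2*p ≥ 7 ∧ 9*tot > 6) → (3*tot < 1 ∧ p ≥ -8)) → (¬(6*q ≤ -7 ∨ 9*tot = 2))))


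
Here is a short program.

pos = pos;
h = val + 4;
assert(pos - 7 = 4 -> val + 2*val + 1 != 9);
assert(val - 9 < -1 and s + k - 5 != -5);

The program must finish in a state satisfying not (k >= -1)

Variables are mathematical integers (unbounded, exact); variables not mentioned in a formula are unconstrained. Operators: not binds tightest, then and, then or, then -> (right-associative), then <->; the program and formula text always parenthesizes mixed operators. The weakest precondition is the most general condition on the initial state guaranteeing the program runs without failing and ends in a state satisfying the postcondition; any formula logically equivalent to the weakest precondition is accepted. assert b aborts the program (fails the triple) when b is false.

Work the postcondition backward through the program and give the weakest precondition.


Working backward. After the program, not (k >= -1) must hold.
Before assert val - 9 < -1 and s + k - 5 != -5: val < 8 and k + s != 0 and (not (k >= -1))
Before assert pos - 7 = 4 -> val + 2*val + 1 != 9: (pos = 11 -> 3*val != 8) and val < 8 and k + s != 0 and (not (k >= -1))
Before h := val + 4: (pos = 11 -> 3*val != 8) and val < 8 and k + s != 0 and (not (k >= -1))
Before pos := pos: (pos = 11 -> 3*val != 8) and val < 8 and k + s != 0 and (not (k >= -1))
Answer: WP = (pos = 11 -> 3*val != 8) and val < 8 and k + s != 0 and (not (k >= -1))


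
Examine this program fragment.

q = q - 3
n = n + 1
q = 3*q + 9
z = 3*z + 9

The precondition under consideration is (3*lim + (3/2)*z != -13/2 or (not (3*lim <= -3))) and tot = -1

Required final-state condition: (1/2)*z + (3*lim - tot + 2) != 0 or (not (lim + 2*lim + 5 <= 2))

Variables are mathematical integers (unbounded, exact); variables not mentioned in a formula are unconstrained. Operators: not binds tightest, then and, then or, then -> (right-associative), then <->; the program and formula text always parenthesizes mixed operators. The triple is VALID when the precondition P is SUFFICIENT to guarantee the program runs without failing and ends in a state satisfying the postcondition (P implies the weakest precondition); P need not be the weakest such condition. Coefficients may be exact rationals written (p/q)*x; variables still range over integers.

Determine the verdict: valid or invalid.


Working backward. After the program, the postcondition (1/2)*z + (3*lim - tot + 2) != 0 or (not (lim + 2*lim + 5 <= 2)) must hold; in canonical form it is 3*lim + (1/2)*z != tot - 2 or (not (3*lim <= -3)).
Before z := 3*z + 9: 3*lim + (3/2)*z != tot - 13/2 or (not (3*lim <= -3))
Before q := 3*q + 9: 3*lim + (3/2)*z != tot - 13/2 or (not (3*lim <= -3))
Before n := n + 1: 3*lim + (3/2)*z != tot - 13/2 or (not (3*lim <= -3))
Before q := q - 3: 3*lim + (3/2)*z != tot - 13/2 or (not (3*lim <= -3))
The weakest precondition is 3*lim + (3/2)*z != tot - 13/2 or (not (3*lim <= -3)).
Check whether (3*lim + (3/2)*z != -13/2 or (not (3*lim <= -3))) and tot = -1 implies it.
Countermodel: at the initial state lim = -1, tot = -1, z = -3, the precondition holds but the weakest precondition fails.
Answer: invalid


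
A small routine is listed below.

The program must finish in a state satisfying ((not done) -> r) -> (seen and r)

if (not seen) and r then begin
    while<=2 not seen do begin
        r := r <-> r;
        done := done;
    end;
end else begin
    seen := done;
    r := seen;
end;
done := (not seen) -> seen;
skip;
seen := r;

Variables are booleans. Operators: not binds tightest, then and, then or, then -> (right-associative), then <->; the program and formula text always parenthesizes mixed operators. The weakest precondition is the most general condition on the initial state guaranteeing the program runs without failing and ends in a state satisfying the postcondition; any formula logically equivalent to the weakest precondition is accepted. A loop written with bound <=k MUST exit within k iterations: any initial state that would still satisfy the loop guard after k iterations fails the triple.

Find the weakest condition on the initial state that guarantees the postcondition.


Working backward. After the program, ((not done) -> r) -> (seen and r) must hold.
Before seen := r: ((not done) -> r) -> r
Before skip: ((not done) -> r) -> r
Before done := (not seen) -> seen: ((not ((not seen) -> seen)) -> r) -> r
Then branch requires ((not seen) -> ((not seen) -> seen)) and (seen -> (((not ((not seen) -> seen)) -> r) -> r)); else branch requires ((not ((not done) -> done)) -> done) -> done.
Before the if: (((not seen) and r) -> (((not seen) -> ((not seen) -> seen)) and (seen -> (((not ((not seen) -> seen)) -> r) -> r)))) and ((not ((not seen) and r)) -> (((not ((not done) -> done)) -> done) -> done))
Answer: WP = (((not seen) and r) -> (((not seen) -> ((not seen) -> seen)) and (seen -> (((not ((not seen) -> seen)) -> r) -> r)))) and ((not ((not seen) and r)) -> (((not ((not done) -> done)) -> done) -> done))


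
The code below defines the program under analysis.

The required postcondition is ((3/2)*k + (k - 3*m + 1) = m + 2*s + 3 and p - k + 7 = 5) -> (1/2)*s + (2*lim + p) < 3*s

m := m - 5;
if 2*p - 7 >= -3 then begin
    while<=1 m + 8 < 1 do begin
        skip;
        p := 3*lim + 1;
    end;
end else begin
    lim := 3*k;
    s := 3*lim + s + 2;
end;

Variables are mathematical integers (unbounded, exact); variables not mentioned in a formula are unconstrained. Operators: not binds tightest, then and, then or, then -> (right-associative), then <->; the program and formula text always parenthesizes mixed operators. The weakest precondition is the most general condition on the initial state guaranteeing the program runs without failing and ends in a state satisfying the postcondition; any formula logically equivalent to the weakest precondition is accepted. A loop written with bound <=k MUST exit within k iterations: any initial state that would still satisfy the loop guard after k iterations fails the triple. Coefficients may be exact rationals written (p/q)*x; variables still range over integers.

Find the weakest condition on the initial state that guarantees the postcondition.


Working backward. After the program, the postcondition ((3/2)*k + (k - 3*m + 1) = m + 2*s + 3 and p - k + 7 = 5) -> (1/2)*s + (2*lim + p) < 3*s must hold; in canonical form it is ((5/2)*k = 4*m + 2*s + 2 and p = k - 2) -> 2*lim + p < (5/2)*s.
Then branch requires (m < -7 -> ((not (m < -7)) and (((5/2)*k = 4*m + 2*s + 2 and 3*lim = k - 3) -> 5*lim < (5/2)*s - 1))) and ((not (m < -7)) -> (((5/2)*k = 4*m + 2*s + 2 and p = k - 2) -> 2*lim + p < (5/2)*s)); else branch requires ((31/2)*k + 4*m + 2*s = -6 and p = k - 2) -> p < (33/2)*k + (5/2)*s + 5.
Before the if: (2*p >= 4 -> ((m < -7 -> ((not (m < -7)) and (((5/2)*k = 4*m + 2*s + 2 and 3*lim = k - 3) -> 5*lim < (5/2)*s - 1))) and ((not (m < -7)) -> (((5/2)*k = 4*m + 2*s + 2 and p = k - 2) -> 2*lim + p < (5/2)*s)))) and ((not (2*p >= 4)) -> (((31/2)*k + 4*m + 2*s = -6 and p = k - 2) -> p < (33/2)*k + (5/2)*s + 5))
Before m := m - 5: (2*p >= 4 -> ((m < -2 -> ((not (m < -2)) and (((5/2)*k = 4*m + 2*s - 18 and 3*lim = k - 3) -> 5*lim < (5/2)*s - 1))) and ((not (m < -2)) -> (((5/2)*k = 4*m + 2*s - 18 and p = k - 2) -> 2*lim + p < (5/2)*s)))) and ((not (2*p >= 4)) -> (((31/2)*k + 4*m + 2*s = 14 and p = k - 2) -> p < (33/2)*k + (5/2)*s + 5))
Answer: WP = (2*p >= 4 -> ((m < -2 -> ((not (m < -2)) and (((5/2)*k = 4*m + 2*s - 18 and 3*lim = k - 3) -> 5*lim < (5/2)*s - 1))) and ((not (m < -2)) -> (((5/2)*k = 4*m + 2*s - 18 and p = k - 2) -> 2*lim + p < (5/2)*s)))) and ((not (2*p >= 4)) -> (((31/2)*k + 4*m + 2*s = 14 and p = k - 2) -> p < (33/2)*k + (5/2)*s + 5))


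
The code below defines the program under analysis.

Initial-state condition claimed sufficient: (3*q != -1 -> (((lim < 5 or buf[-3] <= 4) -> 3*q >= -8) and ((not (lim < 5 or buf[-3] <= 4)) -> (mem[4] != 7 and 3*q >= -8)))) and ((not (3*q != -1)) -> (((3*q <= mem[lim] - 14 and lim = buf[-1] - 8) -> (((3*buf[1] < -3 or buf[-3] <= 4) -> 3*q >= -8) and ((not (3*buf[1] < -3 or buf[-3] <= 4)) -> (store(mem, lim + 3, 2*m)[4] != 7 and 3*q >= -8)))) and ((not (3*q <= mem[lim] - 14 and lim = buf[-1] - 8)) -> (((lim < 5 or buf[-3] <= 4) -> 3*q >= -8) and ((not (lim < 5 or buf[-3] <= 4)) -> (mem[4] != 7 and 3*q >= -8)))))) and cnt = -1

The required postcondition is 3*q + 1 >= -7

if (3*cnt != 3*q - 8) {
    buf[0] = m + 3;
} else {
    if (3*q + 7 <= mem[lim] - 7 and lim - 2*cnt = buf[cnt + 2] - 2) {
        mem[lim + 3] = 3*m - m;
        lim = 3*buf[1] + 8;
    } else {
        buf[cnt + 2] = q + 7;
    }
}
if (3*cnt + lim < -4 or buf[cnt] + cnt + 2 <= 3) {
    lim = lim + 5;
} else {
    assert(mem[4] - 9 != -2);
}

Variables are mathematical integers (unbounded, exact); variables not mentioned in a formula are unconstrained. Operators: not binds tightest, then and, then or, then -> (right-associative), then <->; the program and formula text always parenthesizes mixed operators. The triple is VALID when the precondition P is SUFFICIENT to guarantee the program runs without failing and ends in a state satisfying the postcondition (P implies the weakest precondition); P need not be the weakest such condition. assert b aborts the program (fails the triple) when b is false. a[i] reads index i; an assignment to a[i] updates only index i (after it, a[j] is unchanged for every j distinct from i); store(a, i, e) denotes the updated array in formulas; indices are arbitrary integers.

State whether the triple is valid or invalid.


Working backward. After the program, the postcondition 3*q + 1 >= -7 must hold; in canonical form it is 3*q >= -8.
Then branch requires 3*q >= -8; else branch requires mem[4] != 7 and 3*q >= -8.
Before the if: ((3*cnt + lim < -4 or buf[cnt] + cnt <= 1) -> 3*q >= -8) and ((not (3*cnt + lim < -4 or buf[cnt] + cnt <= 1)) -> (mem[4] != 7 and 3*q >= -8))
Then branch requires ((3*cnt + lim < -4 or store(buf, 0, m + 3)[cnt] + cnt <= 1) -> 3*q >= -8) and ((not (3*cnt + lim < -4 or store(buf, 0, m + 3)[cnt] + cnt <= 1)) -> (mem[4] != 7 and 3*q >= -8)); else branch requires ((3*q <= mem[lim] - 14 and lim = buf[cnt + 2] + 2*cnt - 2) -> (((3*buf[1] + 3*cnt < -12 or buf[cnt] + cnt <= 1) -> 3*q >= -8) and ((not (3*buf[1] + 3*cnt < -12 or buf[cnt] + cnt <= 1)) -> (store(mem, lim + 3, 2*m)[4] != 7 and 3*q >= -8)))) and ((not (3*q <= mem[lim] - 14 and lim = buf[cnt + 2] + 2*cnt - 2)) -> (((3*cnt + lim < -4 or store(buf, cnt + 2, q + 7)[cnt] + cnt <= 1) -> 3*q >= -8) and ((not (3*cnt + lim < -4 or store(buf, cnt + 2, q + 7)[cnt] + cnt <= 1)) -> (mem[4] != 7 and 3*q >= -8)))).
Before the if: (3*cnt != 3*q - 8 -> (((3*cnt + lim < -4 or store(buf, 0, m + 3)[cnt] + cnt <= 1) -> 3*q >= -8) and ((not (3*cnt + lim < -4 or store(buf, 0, m + 3)[cnt] + cnt <= 1)) -> (mem[4] != 7 and 3*q >= -8)))) and ((not (3*cnt != 3*q - 8)) -> (((3*q <= mem[lim] - 14 and lim = buf[cnt + 2] + 2*cnt - 2) -> (((3*buf[1] + 3*cnt < -12 or buf[cnt] + cnt <= 1) -> 3*q >= -8) and ((not (3*buf[1] + 3*cnt < -12 or buf[cnt] + cnt <= 1)) -> (store(mem, lim + 3, 2*m)[4] != 7 and 3*q >= -8)))) and ((not (3*q <= mem[lim] - 14 and lim = buf[cnt + 2] + 2*cnt - 2)) -> (((3*cnt + lim < -4 or store(buf, cnt + 2, q + 7)[cnt] + cnt <= 1) -> 3*q >= -8) and ((not (3*cnt + lim < -4 or store(buf, cnt + 2, q + 7)[cnt] + cnt <= 1)) -> (mem[4] != 7 and 3*q >= -8))))))
The weakest precondition is (3*cnt != 3*q - 8 -> (((3*cnt + lim < -4 or store(buf, 0, m + 3)[cnt] + cnt <= 1) -> 3*q >= -8) and ((not (3*cnt + lim < -4 or store(buf, 0, m + 3)[cnt] + cnt <= 1)) -> (mem[4] != 7 and 3*q >= -8)))) and ((not (3*cnt != 3*q - 8)) -> (((3*q <= mem[lim] - 14 and lim = buf[cnt + 2] + 2*cnt - 2) -> (((3*buf[1] + 3*cnt < -12 or buf[cnt] + cnt <= 1) -> 3*q >= -8) and ((not (3*buf[1] + 3*cnt < -12 or buf[cnt] + cnt <= 1)) -> (store(mem, lim + 3, 2*m)[4] != 7 and 3*q >= -8)))) and ((not (3*q <= mem[lim] - 14 and lim = buf[cnt + 2] + 2*cnt - 2)) -> (((3*cnt + lim < -4 or store(buf, cnt + 2, q + 7)[cnt] + cnt <= 1) -> 3*q >= -8) and ((not (3*cnt + lim < -4 or store(buf, cnt + 2, q + 7)[cnt] + cnt <= 1)) -> (mem[4] != 7 and 3*q >= -8)))))).
Check whether (3*q != -1 -> (((lim < 5 or buf[-3] <= 4) -> 3*q >= -8) and ((not (lim < 5 or buf[-3] <= 4)) -> (mem[4] != 7 and 3*q >= -8)))) and ((not (3*q != -1)) -> (((3*q <= mem[lim] - 14 and lim = buf[-1] - 8) -> (((3*buf[1] < -3 or buf[-3] <= 4) -> 3*q >= -8) and ((not (3*buf[1] < -3 or buf[-3] <= 4)) -> (store(mem, lim + 3, 2*m)[4] != 7 and 3*q >= -8)))) and ((not (3*q <= mem[lim] - 14 and lim = buf[-1] - 8)) -> (((lim < 5 or buf[-3] <= 4) -> 3*q >= -8) and ((not (lim < 5 or buf[-3] <= 4)) -> (mem[4] != 7 and 3*q >= -8)))))) and cnt = -1 implies it.
Countermodel: at the initial state buf = {[-3] = 3, [-1] = 3, [0] = 3, [1] = 3, [3] = 3, [4] = 3, elsewhere 3}, cnt = -1, lim = 0, m = 0, mem = {[-3] = 7, [-1] = 7, [0] = 7, [1] = 7, [3] = 7, [4] = 7, elsewhere 7}, q = -2, the precondition holds but the weakest precondition fails.
Answer: invalid
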